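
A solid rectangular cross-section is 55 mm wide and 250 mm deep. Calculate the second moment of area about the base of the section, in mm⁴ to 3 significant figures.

I_base ≈ 2.86 × 10⁸ mm⁴

The section: 55 × 250, A = 13 750 mm², y = 125 mm, Ī = 71 614 583 mm⁴.
Transfer it to the bottom edge using Ī + A·d² with d = y − 0:
  the section: d = 125 mm → contributes +286 458 333 mm⁴
Total I = 286 458 333 mm⁴.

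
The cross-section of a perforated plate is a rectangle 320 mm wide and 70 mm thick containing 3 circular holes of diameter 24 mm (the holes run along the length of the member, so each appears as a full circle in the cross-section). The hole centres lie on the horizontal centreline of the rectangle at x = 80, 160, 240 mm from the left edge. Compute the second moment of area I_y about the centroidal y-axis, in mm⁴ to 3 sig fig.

I_y ≈ 1.85 × 10⁸ mm⁴

Decompose the section into non-overlapping parts with the origin at the bottom-left of its bounding rectangle.
Plate: 320 × 70, A = 22 400 mm², x = 160 mm, Ī = 191 146 667 mm⁴.
Hole 1 (subtracted): ⌀24, A = 452.39 mm², x = 80 mm, Ī = 16 286 mm⁴.
Hole 2 (subtracted): ⌀24, A = 452.39 mm², x = 160 mm, Ī = 16 286 mm⁴.
Hole 3 (subtracted): ⌀24, A = 452.39 mm², x = 240 mm, Ī = 16 286 mm⁴.
By symmetry the centroid is at mid-width, x̄ = 160 mm.
Transfer each piece to the centroidal y-axis using Ī + A·d² with d = x − 160:
  plate: d = 0 mm → contributes +191 146 667 mm⁴
  hole 1: d = -80 mm → contributes −2 911 578 mm⁴
  hole 2: d = 0 mm → contributes −16 286 mm⁴
  hole 3: d = 80 mm → contributes −2 911 578 mm⁴
Total I = 185 307 225 mm⁴.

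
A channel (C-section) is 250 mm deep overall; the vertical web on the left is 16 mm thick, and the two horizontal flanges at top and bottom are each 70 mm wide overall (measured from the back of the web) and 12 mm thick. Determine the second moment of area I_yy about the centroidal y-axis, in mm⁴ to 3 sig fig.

I_yy ≈ 1.60 × 10⁶ mm⁴

Split into non-overlapping primitives; take the origin at the lower-left of the bounding box.
Web: 16 × 250, A = 4 000 mm², x = 8 mm, Ī = 85 333 mm⁴.
Top flange (beyond web): 54 × 12, A = 648 mm², x = 43 mm, Ī = 157 464 mm⁴.
Bottom flange (beyond web): 54 × 12, A = 648 mm², x = 43 mm, Ī = 157 464 mm⁴.
Centroid: x̄ = ΣA·x / ΣA = 16.565 mm.
Transfer each piece to the centroidal y-axis using Ī + A·d² with d = x − 16.565:
  web: d = -8.565 mm → contributes +378 767 mm⁴
  top flange (beyond web): d = 26.435 mm → contributes +610 294 mm⁴
  bottom flange (beyond web): d = 26.435 mm → contributes +610 294 mm⁴
Total I = 1 599 355 mm⁴.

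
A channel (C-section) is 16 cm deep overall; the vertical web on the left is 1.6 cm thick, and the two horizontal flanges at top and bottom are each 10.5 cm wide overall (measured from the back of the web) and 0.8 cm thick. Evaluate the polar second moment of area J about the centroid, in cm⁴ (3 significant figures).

Split into non-overlapping primitives; take the origin at the lower-left of the bounding box.
Web: 1.6 × 16, A = 25.6 cm², y = 8 cm, Ī = 546.13 cm⁴.
Top flange (beyond web): 8.9 × 0.8, A = 7.12 cm², y = 15.6 cm, Ī = 0.37973 cm⁴.
Bottom flange (beyond web): 8.9 × 0.8, A = 7.12 cm², y = 0.4 cm, Ī = 0.37973 cm⁴.
By symmetry the centroid is at mid-height, ȳ = 8 cm.
Transfer each piece to the centroidal x-axis using Ī + A·d² with d = y − 8:
  web: d = 0 cm → contributes +546.13 cm⁴
  top flange (beyond web): d = 7.6 cm → contributes +411.63 cm⁴
  bottom flange (beyond web): d = -7.6 cm → contributes +411.63 cm⁴
Total I = 1369.4 cm⁴.
For the y-axis: x̄ = 2.6765 cm.
Repeating about the centroidal y-axis gives I_y = 351.66 cm⁴.
Polar second moment: J = I_x + I_y = 1721.1 cm⁴.

J ≈ 1720 cm⁴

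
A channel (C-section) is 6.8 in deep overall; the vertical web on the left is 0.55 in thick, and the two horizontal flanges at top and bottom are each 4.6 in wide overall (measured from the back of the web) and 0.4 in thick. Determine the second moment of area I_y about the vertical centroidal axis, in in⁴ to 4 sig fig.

Treat the section as a set of non-overlapping primitives; coordinates are from the bounding-box lower-left.
Web: 0.55 × 6.8, A = 3.74 in², x = 0.275 in, Ī = 0.0942792 in⁴.
Top flange (beyond web): 4.05 × 0.4, A = 1.62 in², x = 2.575 in, Ī = 2.21434 in⁴.
Bottom flange (beyond web): 4.05 × 0.4, A = 1.62 in², x = 2.575 in, Ī = 2.21434 in⁴.
Centroid: x̄ = ΣA·x / ΣA = 1.34262 in.
Transfer each piece to the vertical centroidal axis using Ī + A·d² with d = x − 1.34262:
  web: d = -1.06762 in → contributes +4.35719 in⁴
  top flange (beyond web): d = 1.23238 in → contributes +4.67472 in⁴
  bottom flange (beyond web): d = 1.23238 in → contributes +4.67472 in⁴
Total I = 13.7066 in⁴.

I_y ≈ 13.71 in⁴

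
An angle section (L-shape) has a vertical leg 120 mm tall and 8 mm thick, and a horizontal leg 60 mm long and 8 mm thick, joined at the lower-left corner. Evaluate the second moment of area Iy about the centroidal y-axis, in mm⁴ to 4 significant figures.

Iy ≈ 3.601 × 10⁵ mm⁴

Break the section into simple shapes (no overlaps), measuring from the bottom-left corner of the bounding box.
Vertical leg: 8 × 120, A = 960 mm², x = 4 mm, Ī = 5 120 mm⁴.
Horizontal leg (remainder): 52 × 8, A = 416 mm², x = 34 mm, Ī = 93738.7 mm⁴.
Centroid: x̄ = ΣA·x / ΣA = 13.0698 mm.
Transfer each piece to the centroidal y-axis using Ī + A·d² with d = x − 13.0698:
  vertical leg: d = -9.06977 mm → contributes +84090.3 mm⁴
  horizontal leg (remainder): d = 20.9302 mm → contributes +275 978 mm⁴
Total I = 360 068 mm⁴.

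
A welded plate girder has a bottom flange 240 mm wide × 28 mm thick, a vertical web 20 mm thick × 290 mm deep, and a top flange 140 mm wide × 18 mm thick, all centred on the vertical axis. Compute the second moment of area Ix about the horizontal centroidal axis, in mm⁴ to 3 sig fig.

Split into non-overlapping primitives; take the origin at the lower-left of the bounding box.
Bottom plate: 240 × 28, A = 6 720 mm², y = 14 mm, Ī = 439 040 mm⁴.
Web plate: 20 × 290, A = 5 800 mm², y = 173 mm, Ī = 40 648 333 mm⁴.
Top plate: 140 × 18, A = 2 520 mm², y = 327 mm, Ī = 68 040 mm⁴.
Centroid: ȳ = ΣA·y / ΣA = 127.76 mm.
Transfer each piece to the horizontal centroidal axis using Ī + A·d² with d = y − 127.76:
  bottom plate: d = -113.76 mm → contributes +87 405 805 mm⁴
  web plate: d = 45.239 mm → contributes +52 518 612 mm⁴
  top plate: d = 199.24 mm → contributes +100 102 775 mm⁴
Total I = 240 027 192 mm⁴.

Ix ≈ 2.40 × 10⁸ mm⁴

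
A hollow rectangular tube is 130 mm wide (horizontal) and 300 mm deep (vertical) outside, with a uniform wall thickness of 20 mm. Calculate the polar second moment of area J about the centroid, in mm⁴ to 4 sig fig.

Split into non-overlapping primitives; take the origin at the lower-left of the bounding box.
Outer rectangle: 130 × 300, A = 39 000 mm², y = 150 mm, Ī = 292 500 000 mm⁴.
Inner void (subtracted): 90 × 260, A = 23 400 mm², y = 150 mm, Ī = 131 820 000 mm⁴.
By symmetry the centroid is at mid-height, ȳ = 150 mm.
All pieces are centred on the centroidal x-axis, so I = ΣĪ (holes subtracted) = 160 680 000 mm⁴.
Repeating about the centroidal y-axis gives I_y = 39 130 000 mm⁴.
Polar second moment: J = I_x + I_y = 199 810 000 mm⁴.

J ≈ 1.998 × 10⁸ mm⁴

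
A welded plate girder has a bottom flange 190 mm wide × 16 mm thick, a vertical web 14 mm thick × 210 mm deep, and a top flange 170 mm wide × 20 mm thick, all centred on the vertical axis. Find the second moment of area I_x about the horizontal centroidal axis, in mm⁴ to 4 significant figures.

Split into non-overlapping primitives; take the origin at the lower-left of the bounding box.
Bottom plate: 190 × 16, A = 3 040 mm², y = 8 mm, Ī = 64853.3 mm⁴.
Web plate: 14 × 210, A = 2 940 mm², y = 121 mm, Ī = 10 804 500 mm⁴.
Top plate: 170 × 20, A = 3 400 mm², y = 236 mm, Ī = 113 333 mm⁴.
Centroid: ȳ = ΣA·y / ΣA = 126.062 mm.
Transfer each piece to the horizontal centroidal axis using Ī + A·d² with d = y − 126.062:
  bottom plate: d = -118.062 mm → contributes +42 438 187 mm⁴
  web plate: d = -5.06183 mm → contributes +10 879 829 mm⁴
  top plate: d = 109.938 mm → contributes +41 207 095 mm⁴
Total I = 94 525 111 mm⁴.

I_x ≈ 9.453 × 10⁷ mm⁴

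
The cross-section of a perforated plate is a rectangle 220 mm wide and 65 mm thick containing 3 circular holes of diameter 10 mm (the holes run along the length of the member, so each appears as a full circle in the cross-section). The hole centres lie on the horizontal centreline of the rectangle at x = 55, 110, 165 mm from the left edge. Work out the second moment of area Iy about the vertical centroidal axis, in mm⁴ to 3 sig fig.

Iy ≈ 5.72 × 10⁷ mm⁴

Treat the section as a set of non-overlapping primitives; coordinates are from the bounding-box lower-left.
Plate: 220 × 65, A = 14 300 mm², x = 110 mm, Ī = 57 676 667 mm⁴.
Hole 1 (subtracted): ⌀10, A = 78.54 mm², x = 55 mm, Ī = 490.87 mm⁴.
Hole 2 (subtracted): ⌀10, A = 78.54 mm², x = 110 mm, Ī = 490.87 mm⁴.
Hole 3 (subtracted): ⌀10, A = 78.54 mm², x = 165 mm, Ī = 490.87 mm⁴.
By symmetry the centroid is at mid-width, x̄ = 110 mm.
Transfer each piece to the vertical centroidal axis using Ī + A·d² with d = x − 110:
  plate: d = 0 mm → contributes +57 676 667 mm⁴
  hole 1: d = -55 mm → contributes −238 074 mm⁴
  hole 2: d = 0 mm → contributes −490.87 mm⁴
  hole 3: d = 55 mm → contributes −238 074 mm⁴
Total I = 57 200 028 mm⁴.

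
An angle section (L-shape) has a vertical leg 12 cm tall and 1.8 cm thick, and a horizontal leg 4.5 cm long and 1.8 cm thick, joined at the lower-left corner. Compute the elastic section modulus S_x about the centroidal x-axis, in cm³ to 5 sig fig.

S_x ≈ 52.431 cm³

Break the section into simple shapes (no overlaps), measuring from the bottom-left corner of the bounding box.
Vertical leg: 1.8 × 12, A = 21.6 cm², y = 6 cm, Ī = 259.2 cm⁴.
Horizontal leg (remainder): 2.7 × 1.8, A = 4.86 cm², y = 0.9 cm, Ī = 1.3122 cm⁴.
Centroid: ȳ = ΣA·y / ΣA = 5.063265 cm.
Transfer each piece to the centroidal x-axis using Ī + A·d² with d = y − 5.063265:
  vertical leg: d = 0.9367347 cm → contributes +278.1534 cm⁴
  horizontal leg (remainder): d = -4.163265 cm → contributes +85.5495 cm⁴
Total I = 363.7029 cm⁴.
Extreme fibre distance c = 6.936735 cm; S = I/c = 52.43143 cm³.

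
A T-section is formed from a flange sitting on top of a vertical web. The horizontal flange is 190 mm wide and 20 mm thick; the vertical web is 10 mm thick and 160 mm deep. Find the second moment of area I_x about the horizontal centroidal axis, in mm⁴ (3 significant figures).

I_x ≈ 1.27 × 10⁷ mm⁴

Split into non-overlapping primitives; take the origin at the lower-left of the bounding box.
Flange: 190 × 20, A = 3 800 mm², y = 170 mm, Ī = 126 667 mm⁴.
Web: 10 × 160, A = 1 600 mm², y = 80 mm, Ī = 3 413 333 mm⁴.
Centroid: ȳ = ΣA·y / ΣA = 143.33 mm.
Transfer each piece to the horizontal centroidal axis using Ī + A·d² with d = y − 143.33:
  flange: d = 26.667 mm → contributes +2 828 889 mm⁴
  web: d = -63.333 mm → contributes +9 831 111 mm⁴
Total I = 12 660 000 mm⁴.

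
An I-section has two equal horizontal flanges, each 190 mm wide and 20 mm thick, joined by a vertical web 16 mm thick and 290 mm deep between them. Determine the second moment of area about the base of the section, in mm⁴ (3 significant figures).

I_base ≈ 5.49 × 10⁸ mm⁴

Decompose the section into non-overlapping parts with the origin at the bottom-left of its bounding rectangle.
Bottom flange: 190 × 20, A = 3 800 mm², y = 10 mm, Ī = 126 667 mm⁴.
Web: 16 × 290, A = 4 640 mm², y = 165 mm, Ī = 32 518 667 mm⁴.
Top flange: 190 × 20, A = 3 800 mm², y = 320 mm, Ī = 126 667 mm⁴.
Transfer each piece to a horizontal axis along the bottom face using Ī + A·d² with d = y − 0:
  bottom flange: d = 10 mm → contributes +506 667 mm⁴
  web: d = 165 mm → contributes +158 842 667 mm⁴
  top flange: d = 320 mm → contributes +389 246 667 mm⁴
Total I = 548 596 000 mm⁴.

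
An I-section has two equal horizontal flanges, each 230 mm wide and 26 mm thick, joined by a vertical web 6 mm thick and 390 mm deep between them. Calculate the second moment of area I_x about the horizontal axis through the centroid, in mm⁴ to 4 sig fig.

Decompose the section into non-overlapping parts with the origin at the bottom-left of its bounding rectangle.
Bottom flange: 230 × 26, A = 5 980 mm², y = 13 mm, Ī = 336 873 mm⁴.
Web: 6 × 390, A = 2 340 mm², y = 221 mm, Ī = 29 659 500 mm⁴.
Top flange: 230 × 26, A = 5 980 mm², y = 429 mm, Ī = 336 873 mm⁴.
By symmetry the centroid is at mid-height, ȳ = 221 mm.
Transfer each piece to the horizontal axis through the centroid using Ī + A·d² with d = y − 221:
  bottom flange: d = -208 mm → contributes +259 055 593 mm⁴
  web: d = 0 mm → contributes +29 659 500 mm⁴
  top flange: d = 208 mm → contributes +259 055 593 mm⁴
Total I = 547 770 687 mm⁴.

I_x ≈ 5.478 × 10⁸ mm⁴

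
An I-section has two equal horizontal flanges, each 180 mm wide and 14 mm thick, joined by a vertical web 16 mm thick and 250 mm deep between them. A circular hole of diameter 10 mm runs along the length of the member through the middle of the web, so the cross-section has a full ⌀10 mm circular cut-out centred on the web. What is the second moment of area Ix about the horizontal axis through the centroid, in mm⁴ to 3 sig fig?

Ix ≈ 1.09 × 10⁸ mm⁴

Break the section into simple shapes (no overlaps), measuring from the bottom-left corner of the bounding box.
Bottom flange: 180 × 14, A = 2 520 mm², y = 7 mm, Ī = 41 160 mm⁴.
Web: 16 × 250, A = 4 000 mm², y = 139 mm, Ī = 20 833 333 mm⁴.
Top flange: 180 × 14, A = 2 520 mm², y = 271 mm, Ī = 41 160 mm⁴.
Hole (subtracted): ⌀10, A = 78.54 mm², y = 139 mm, Ī = 490.87 mm⁴.
By symmetry the centroid is at mid-height, ȳ = 139 mm.
Transfer each piece to the horizontal axis through the centroid using Ī + A·d² with d = y − 139:
  bottom flange: d = -132 mm → contributes +43 949 640 mm⁴
  web: d = 0 mm → contributes +20 833 333 mm⁴
  top flange: d = 132 mm → contributes +43 949 640 mm⁴
  hole: d = 0 mm → contributes −490.87 mm⁴
Total I = 108 732 122 mm⁴.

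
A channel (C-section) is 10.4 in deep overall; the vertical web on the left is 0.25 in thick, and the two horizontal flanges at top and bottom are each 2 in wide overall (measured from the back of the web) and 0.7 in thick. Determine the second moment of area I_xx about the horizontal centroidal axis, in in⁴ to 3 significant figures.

Treat the section as a set of non-overlapping primitives; coordinates are from the bounding-box lower-left.
Web: 0.25 × 10.4, A = 2.6 in², y = 5.2 in, Ī = 23.435 in⁴.
Top flange (beyond web): 1.75 × 0.7, A = 1.225 in², y = 10.05 in, Ī = 0.050021 in⁴.
Bottom flange (beyond web): 1.75 × 0.7, A = 1.225 in², y = 0.35 in, Ī = 0.050021 in⁴.
By symmetry the centroid is at mid-height, ȳ = 5.2 in.
Transfer each piece to the horizontal centroidal axis using Ī + A·d² with d = y − 5.2:
  web: d = 0 in → contributes +23.435 in⁴
  top flange (beyond web): d = 4.85 in → contributes +28.865 in⁴
  bottom flange (beyond web): d = -4.85 in → contributes +28.865 in⁴
Total I = 81.165 in⁴.

I_xx ≈ 81.2 in⁴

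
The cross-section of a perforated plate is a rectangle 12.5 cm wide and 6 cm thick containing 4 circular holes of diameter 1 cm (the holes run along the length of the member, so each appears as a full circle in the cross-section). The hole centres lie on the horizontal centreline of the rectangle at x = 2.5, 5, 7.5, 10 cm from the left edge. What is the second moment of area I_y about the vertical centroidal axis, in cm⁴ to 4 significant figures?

I_y ≈ 951.8 cm⁴

Treat the section as a set of non-overlapping primitives; coordinates are from the bounding-box lower-left.
Plate: 12.5 × 6, A = 75 cm², x = 6.25 cm, Ī = 976.563 cm⁴.
Hole 1 (subtracted): ⌀1, A = 0.785398 cm², x = 2.5 cm, Ī = 0.0490874 cm⁴.
Hole 2 (subtracted): ⌀1, A = 0.785398 cm², x = 5 cm, Ī = 0.0490874 cm⁴.
Hole 3 (subtracted): ⌀1, A = 0.785398 cm², x = 7.5 cm, Ī = 0.0490874 cm⁴.
Hole 4 (subtracted): ⌀1, A = 0.785398 cm², x = 10 cm, Ī = 0.0490874 cm⁴.
By symmetry the centroid is at mid-width, x̄ = 6.25 cm.
Transfer each piece to the vertical centroidal axis using Ī + A·d² with d = x − 6.25:
  plate: d = 0 cm → contributes +976.563 cm⁴
  hole 1: d = -3.75 cm → contributes −11.0937 cm⁴
  hole 2: d = -1.25 cm → contributes −1.27627 cm⁴
  hole 3: d = 1.25 cm → contributes −1.27627 cm⁴
  hole 4: d = 3.75 cm → contributes −11.0937 cm⁴
Total I = 951.822 cm⁴.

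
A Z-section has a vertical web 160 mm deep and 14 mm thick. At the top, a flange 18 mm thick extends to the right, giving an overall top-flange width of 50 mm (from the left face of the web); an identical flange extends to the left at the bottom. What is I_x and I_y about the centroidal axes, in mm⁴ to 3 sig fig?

Treat the section as a set of non-overlapping primitives; coordinates are from the bounding-box lower-left.
Web: 14 × 160, A = 2 240 mm², y = 80 mm, Ī = 4 778 667 mm⁴.
Top flange (beyond web): 36 × 18, A = 648 mm², y = 151 mm, Ī = 17 496 mm⁴.
Bottom flange (beyond web): 36 × 18, A = 648 mm², y = 9 mm, Ī = 17 496 mm⁴.
Centroid: ȳ = ΣA·y / ΣA = 80 mm.
Transfer each piece to the centroidal x-axis using Ī + A·d² with d = y − 80:
  web: d = 0 mm → contributes +4 778 667 mm⁴
  top flange (beyond web): d = 71 mm → contributes +3 284 064 mm⁴
  bottom flange (beyond web): d = -71 mm → contributes +3 284 064 mm⁴
Total I = 11 346 795 mm⁴.
For the y-axis: x̄ = 43 mm.
Repeating about the centroidal y-axis gives I_y = 986 555 mm⁴.

I_x ≈ 1.13 × 10⁷ mm⁴, I_y ≈ 9.87 × 10⁵ mm⁴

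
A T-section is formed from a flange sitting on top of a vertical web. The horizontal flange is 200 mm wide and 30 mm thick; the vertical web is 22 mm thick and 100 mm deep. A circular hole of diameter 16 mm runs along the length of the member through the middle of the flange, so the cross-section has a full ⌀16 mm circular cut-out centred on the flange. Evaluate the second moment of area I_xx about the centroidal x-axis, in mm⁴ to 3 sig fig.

I_xx ≈ 9.02 × 10⁶ mm⁴

Break the section into simple shapes (no overlaps), measuring from the bottom-left corner of the bounding box.
Flange: 200 × 30, A = 6 000 mm², y = 115 mm, Ī = 450 000 mm⁴.
Web: 22 × 100, A = 2 200 mm², y = 50 mm, Ī = 1 833 333 mm⁴.
Hole (subtracted): ⌀16, A = 201.06 mm², y = 115 mm, Ī = 3 217 mm⁴.
Centroid: ȳ = ΣA·y / ΣA = 97.123 mm.
Transfer each piece to the centroidal x-axis using Ī + A·d² with d = y − 97.123:
  flange: d = 17.877 mm → contributes +2 367 603 mm⁴
  web: d = -47.123 mm → contributes +6 718 526 mm⁴
  hole: d = 17.877 mm → contributes −67 476 mm⁴
Total I = 9 018 652 mm⁴.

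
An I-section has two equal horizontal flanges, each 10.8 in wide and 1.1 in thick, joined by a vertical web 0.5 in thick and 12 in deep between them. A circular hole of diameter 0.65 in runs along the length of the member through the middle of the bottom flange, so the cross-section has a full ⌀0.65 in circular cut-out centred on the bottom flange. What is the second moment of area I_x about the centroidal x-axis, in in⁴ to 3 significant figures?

Decompose the section into non-overlapping parts with the origin at the bottom-left of its bounding rectangle.
Bottom flange: 10.8 × 1.1, A = 11.88 in², y = 0.55 in, Ī = 1.1979 in⁴.
Web: 0.5 × 12, A = 6 in², y = 7.1 in, Ī = 72 in⁴.
Top flange: 10.8 × 1.1, A = 11.88 in², y = 13.65 in, Ī = 1.1979 in⁴.
Hole (subtracted): ⌀0.65, A = 0.33183 in², y = 0.55 in, Ī = 0.0087624 in⁴.
Centroid: ȳ = ΣA·y / ΣA = 7.1739 in.
Transfer each piece to the centroidal x-axis using Ī + A·d² with d = y − 7.1739:
  bottom flange: d = -6.6239 in → contributes +522.44 in⁴
  web: d = -0.073858 in → contributes +72.033 in⁴
  top flange: d = 6.4761 in → contributes +499.45 in⁴
  hole: d = -6.6239 in → contributes −14.568 in⁴
Total I = 1079.4 in⁴.

I_x ≈ 1080 in⁴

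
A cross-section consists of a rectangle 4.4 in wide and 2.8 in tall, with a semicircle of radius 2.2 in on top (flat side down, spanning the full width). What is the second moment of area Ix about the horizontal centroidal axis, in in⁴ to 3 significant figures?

Decompose the section into non-overlapping parts with the origin at the bottom-left of its bounding rectangle.
Rectangular body: 4.4 × 2.8, A = 12.32 in², y = 1.4 in, Ī = 8.0491 in⁴.
Semicircular cap: semicircle r = 2.2, A = 7.6027 in², y = 3.7337 in, Ī = 2.5711 in⁴.
Centroid: ȳ = ΣA·y / ΣA = 2.2906 in.
Transfer each piece to the horizontal centroidal axis using Ī + A·d² with d = y − 2.2906:
  rectangular body: d = -0.89056 in → contributes +17.82 in⁴
  semicircular cap: d = 1.4431 in → contributes +18.405 in⁴
Total I = 36.225 in⁴.

Ix ≈ 36.2 in⁴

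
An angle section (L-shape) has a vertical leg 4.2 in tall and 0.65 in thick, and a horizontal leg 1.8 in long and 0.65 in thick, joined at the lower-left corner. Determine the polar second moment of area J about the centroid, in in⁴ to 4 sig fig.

Decompose the section into non-overlapping parts with the origin at the bottom-left of its bounding rectangle.
Vertical leg: 0.65 × 4.2, A = 2.73 in², y = 2.1 in, Ī = 4.0131 in⁴.
Horizontal leg (remainder): 1.15 × 0.65, A = 0.7475 in², y = 0.325 in, Ī = 0.0263182 in⁴.
Centroid: ȳ = ΣA·y / ΣA = 1.71846 in.
Transfer each piece to the centroidal x-axis using Ī + A·d² with d = y − 1.71846:
  vertical leg: d = 0.381542 in → contributes +4.41052 in⁴
  horizontal leg (remainder): d = -1.39346 in → contributes +1.47776 in⁴
Total I = 5.88828 in⁴.
For the y-axis: x̄ = 0.518458 in.
Repeating about the centroidal y-axis gives I_y = 0.653826 in⁴.
Polar second moment: J = I_x + I_y = 6.5421 in⁴.

J ≈ 6.542 in⁴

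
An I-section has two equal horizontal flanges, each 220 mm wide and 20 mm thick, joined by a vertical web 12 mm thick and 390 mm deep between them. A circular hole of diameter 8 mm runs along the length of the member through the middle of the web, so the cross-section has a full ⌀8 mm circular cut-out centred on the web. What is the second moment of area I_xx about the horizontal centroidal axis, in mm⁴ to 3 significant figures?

Split into non-overlapping primitives; take the origin at the lower-left of the bounding box.
Bottom flange: 220 × 20, A = 4 400 mm², y = 10 mm, Ī = 146 667 mm⁴.
Web: 12 × 390, A = 4 680 mm², y = 215 mm, Ī = 59 319 000 mm⁴.
Top flange: 220 × 20, A = 4 400 mm², y = 420 mm, Ī = 146 667 mm⁴.
Hole (subtracted): ⌀8, A = 50.265 mm², y = 215 mm, Ī = 201.06 mm⁴.
By symmetry the centroid is at mid-height, ȳ = 215 mm.
Transfer each piece to the horizontal centroidal axis using Ī + A·d² with d = y − 215:
  bottom flange: d = -205 mm → contributes +185 056 667 mm⁴
  web: d = 0 mm → contributes +59 319 000 mm⁴
  top flange: d = 205 mm → contributes +185 056 667 mm⁴
  hole: d = 0 mm → contributes −201.06 mm⁴
Total I = 429 432 132 mm⁴.

I_xx ≈ 4.29 × 10⁸ mm⁴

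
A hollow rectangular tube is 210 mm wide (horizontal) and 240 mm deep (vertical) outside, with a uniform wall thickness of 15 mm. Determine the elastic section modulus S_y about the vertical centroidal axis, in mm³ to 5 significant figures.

Decompose the section into non-overlapping parts with the origin at the bottom-left of its bounding rectangle.
Outer rectangle: 210 × 240, A = 50 400 mm², x = 105 mm, Ī = 185 220 000 mm⁴.
Inner void (subtracted): 180 × 210, A = 37 800 mm², x = 105 mm, Ī = 102 060 000 mm⁴.
By symmetry the centroid is at mid-width, x̄ = 105 mm.
All pieces are centred on the vertical centroidal axis, so I = ΣĪ (holes subtracted) = 83 160 000 mm⁴.
Extreme fibre distance c = 105 mm; S = I/c = 792 000 mm³.

S_y ≈ 7.9200 × 10⁵ mm³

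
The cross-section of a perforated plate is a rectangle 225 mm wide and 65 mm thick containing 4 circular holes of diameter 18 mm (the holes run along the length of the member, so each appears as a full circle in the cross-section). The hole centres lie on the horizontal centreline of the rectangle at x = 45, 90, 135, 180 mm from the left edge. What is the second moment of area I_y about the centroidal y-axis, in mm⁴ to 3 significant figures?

I_y ≈ 5.91 × 10⁷ mm⁴

Break the section into simple shapes (no overlaps), measuring from the bottom-left corner of the bounding box.
Plate: 225 × 65, A = 14 625 mm², x = 112.5 mm, Ī = 61 699 219 mm⁴.
Hole 1 (subtracted): ⌀18, A = 254.47 mm², x = 45 mm, Ī = 5 153 mm⁴.
Hole 2 (subtracted): ⌀18, A = 254.47 mm², x = 90 mm, Ī = 5 153 mm⁴.
Hole 3 (subtracted): ⌀18, A = 254.47 mm², x = 135 mm, Ī = 5 153 mm⁴.
Hole 4 (subtracted): ⌀18, A = 254.47 mm², x = 180 mm, Ī = 5 153 mm⁴.
By symmetry the centroid is at mid-width, x̄ = 112.5 mm.
Transfer each piece to the centroidal y-axis using Ī + A·d² with d = x − 112.5:
  plate: d = 0 mm → contributes +61 699 219 mm⁴
  hole 1: d = -67.5 mm → contributes −1 164 577 mm⁴
  hole 2: d = -22.5 mm → contributes −133 978 mm⁴
  hole 3: d = 22.5 mm → contributes −133 978 mm⁴
  hole 4: d = 67.5 mm → contributes −1 164 577 mm⁴
Total I = 59 102 108 mm⁴.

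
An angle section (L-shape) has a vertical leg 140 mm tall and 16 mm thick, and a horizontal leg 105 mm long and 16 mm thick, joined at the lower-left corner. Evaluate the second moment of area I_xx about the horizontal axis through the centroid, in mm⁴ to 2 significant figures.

I_xx ≈ 7.0 × 10⁶ mm⁴

Break the section into simple shapes (no overlaps), measuring from the bottom-left corner of the bounding box.
Vertical leg: 16 × 140, A = 2 240 mm², y = 70 mm, Ī = 3 658 667 mm⁴.
Horizontal leg (remainder): 89 × 16, A = 1 424 mm², y = 8 mm, Ī = 30 379 mm⁴.
Centroid: ȳ = ΣA·y / ΣA = 45.9 mm.
Transfer each piece to the horizontal axis through the centroid using Ī + A·d² with d = y − 45.9:
  vertical leg: d = 24.1 mm → contributes +4 959 257 mm⁴
  horizontal leg (remainder): d = -37.9 mm → contributes +2 076 251 mm⁴
Total I = 7 035 508 mm⁴.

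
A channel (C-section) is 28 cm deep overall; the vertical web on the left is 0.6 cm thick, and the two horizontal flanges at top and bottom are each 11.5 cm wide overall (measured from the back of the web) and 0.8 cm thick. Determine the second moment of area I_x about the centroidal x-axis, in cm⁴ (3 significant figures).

I_x ≈ 4320 cm⁴

Split into non-overlapping primitives; take the origin at the lower-left of the bounding box.
Web: 0.6 × 28, A = 16.8 cm², y = 14 cm, Ī = 1097.6 cm⁴.
Top flange (beyond web): 10.9 × 0.8, A = 8.72 cm², y = 27.6 cm, Ī = 0.46507 cm⁴.
Bottom flange (beyond web): 10.9 × 0.8, A = 8.72 cm², y = 0.4 cm, Ī = 0.46507 cm⁴.
By symmetry the centroid is at mid-height, ȳ = 14 cm.
Transfer each piece to the centroidal x-axis using Ī + A·d² with d = y − 14:
  web: d = 0 cm → contributes +1097.6 cm⁴
  top flange (beyond web): d = 13.6 cm → contributes +1613.3 cm⁴
  bottom flange (beyond web): d = -13.6 cm → contributes +1613.3 cm⁴
Total I = 4324.2 cm⁴.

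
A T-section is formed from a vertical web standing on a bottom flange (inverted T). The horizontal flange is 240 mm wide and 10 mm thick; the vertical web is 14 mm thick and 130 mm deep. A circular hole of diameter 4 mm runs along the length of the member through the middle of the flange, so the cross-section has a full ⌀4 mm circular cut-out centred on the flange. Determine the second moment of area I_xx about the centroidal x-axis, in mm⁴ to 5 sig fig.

I_xx ≈ 7.6435 × 10⁶ mm⁴

Treat the section as a set of non-overlapping primitives; coordinates are from the bounding-box lower-left.
Flange: 240 × 10, A = 2 400 mm², y = 5 mm, Ī = 20 000 mm⁴.
Web: 14 × 130, A = 1 820 mm², y = 75 mm, Ī = 2 563 167 mm⁴.
Hole (subtracted): ⌀4, A = 12.56637 mm², y = 5 mm, Ī = 12.56637 mm⁴.
Centroid: ȳ = ΣA·y / ΣA = 35.27974 mm.
Transfer each piece to the centroidal x-axis using Ī + A·d² with d = y − 35.27974:
  flange: d = -30.27974 mm → contributes +2 220 470 mm⁴
  web: d = 39.72026 mm → contributes +5 434 579 mm⁴
  hole: d = -30.27974 mm → contributes −11534.2 mm⁴
Total I = 7 643 515 mm⁴.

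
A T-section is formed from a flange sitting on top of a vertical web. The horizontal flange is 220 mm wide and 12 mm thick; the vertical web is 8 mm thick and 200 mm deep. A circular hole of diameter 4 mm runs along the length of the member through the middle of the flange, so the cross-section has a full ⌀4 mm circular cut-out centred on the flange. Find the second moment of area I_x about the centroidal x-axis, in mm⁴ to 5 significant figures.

Break the section into simple shapes (no overlaps), measuring from the bottom-left corner of the bounding box.
Flange: 220 × 12, A = 2 640 mm², y = 206 mm, Ī = 31 680 mm⁴.
Web: 8 × 200, A = 1 600 mm², y = 100 mm, Ī = 5 333 333 mm⁴.
Hole (subtracted): ⌀4, A = 12.56637 mm², y = 206 mm, Ī = 12.56637 mm⁴.
Centroid: ȳ = ΣA·y / ΣA = 165.8811 mm.
Transfer each piece to the centroidal x-axis using Ī + A·d² with d = y − 165.8811:
  flange: d = 40.1189 mm → contributes +4 280 830 mm⁴
  web: d = -65.8811 mm → contributes +12 277 844 mm⁴
  hole: d = 40.1189 mm → contributes −20238.47 mm⁴
Total I = 16 538 435 mm⁴.

I_x ≈ 1.6538 × 10⁷ mm⁴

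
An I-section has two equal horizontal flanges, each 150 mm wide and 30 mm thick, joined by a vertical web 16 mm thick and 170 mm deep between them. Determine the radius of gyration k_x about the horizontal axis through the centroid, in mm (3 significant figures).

Decompose the section into non-overlapping parts with the origin at the bottom-left of its bounding rectangle.
Bottom flange: 150 × 30, A = 4 500 mm², y = 15 mm, Ī = 337 500 mm⁴.
Web: 16 × 170, A = 2 720 mm², y = 115 mm, Ī = 6 550 667 mm⁴.
Top flange: 150 × 30, A = 4 500 mm², y = 215 mm, Ī = 337 500 mm⁴.
By symmetry the centroid is at mid-height, ȳ = 115 mm.
Transfer each piece to the horizontal axis through the centroid using Ī + A·d² with d = y − 115:
  bottom flange: d = -100 mm → contributes +45 337 500 mm⁴
  web: d = 0 mm → contributes +6 550 667 mm⁴
  top flange: d = 100 mm → contributes +45 337 500 mm⁴
Total I = 97 225 667 mm⁴.
Radius of gyration: k = √(I/A) = √(97 225 667 / 11 720) = 91.081 mm.

k_x ≈ 91.1 mm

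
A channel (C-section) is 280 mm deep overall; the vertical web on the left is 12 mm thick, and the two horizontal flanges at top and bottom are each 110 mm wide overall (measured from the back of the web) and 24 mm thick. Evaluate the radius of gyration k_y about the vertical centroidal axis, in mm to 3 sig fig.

k_y ≈ 34.7 mm

Break the section into simple shapes (no overlaps), measuring from the bottom-left corner of the bounding box.
Web: 12 × 280, A = 3 360 mm², x = 6 mm, Ī = 40 320 mm⁴.
Top flange (beyond web): 98 × 24, A = 2 352 mm², x = 61 mm, Ī = 1 882 384 mm⁴.
Bottom flange (beyond web): 98 × 24, A = 2 352 mm², x = 61 mm, Ī = 1 882 384 mm⁴.
Centroid: x̄ = ΣA·x / ΣA = 38.083 mm.
Transfer each piece to the vertical centroidal axis using Ī + A·d² with d = x − 38.083:
  web: d = -32.083 mm → contributes +3 498 903 mm⁴
  top flange (beyond web): d = 22.917 mm → contributes +3 117 592 mm⁴
  bottom flange (beyond web): d = 22.917 mm → contributes +3 117 592 mm⁴
Total I = 9 734 088 mm⁴.
Radius of gyration: k = √(I/A) = √(9 734 088 / 8 064) = 34.743 mm.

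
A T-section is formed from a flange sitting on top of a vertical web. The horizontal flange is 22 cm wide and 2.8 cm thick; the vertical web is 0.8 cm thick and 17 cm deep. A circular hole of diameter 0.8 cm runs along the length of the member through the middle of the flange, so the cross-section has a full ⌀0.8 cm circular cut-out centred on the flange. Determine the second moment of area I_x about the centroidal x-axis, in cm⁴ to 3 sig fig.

Treat the section as a set of non-overlapping primitives; coordinates are from the bounding-box lower-left.
Flange: 22 × 2.8, A = 61.6 cm², y = 18.4 cm, Ī = 40.245 cm⁴.
Web: 0.8 × 17, A = 13.6 cm², y = 8.5 cm, Ī = 327.53 cm⁴.
Hole (subtracted): ⌀0.8, A = 0.50265 cm², y = 18.4 cm, Ī = 0.020106 cm⁴.
Centroid: ȳ = ΣA·y / ΣA = 16.598 cm.
Transfer each piece to the centroidal x-axis using Ī + A·d² with d = y − 16.598:
  flange: d = 1.8025 cm → contributes +240.38 cm⁴
  web: d = -8.0975 cm → contributes +1219.3 cm⁴
  hole: d = 1.8025 cm → contributes −1.6532 cm⁴
Total I = 1 458 cm⁴.

I_x ≈ 1460 cm⁴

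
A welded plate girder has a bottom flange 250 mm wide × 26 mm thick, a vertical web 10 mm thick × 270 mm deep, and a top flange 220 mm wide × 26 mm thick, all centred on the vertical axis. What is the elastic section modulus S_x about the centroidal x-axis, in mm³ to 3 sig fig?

Decompose the section into non-overlapping parts with the origin at the bottom-left of its bounding rectangle.
Bottom plate: 250 × 26, A = 6 500 mm², y = 13 mm, Ī = 366 167 mm⁴.
Web plate: 10 × 270, A = 2 700 mm², y = 161 mm, Ī = 16 402 500 mm⁴.
Top plate: 220 × 26, A = 5 720 mm², y = 309 mm, Ī = 322 227 mm⁴.
Centroid: ȳ = ΣA·y / ΣA = 153.26 mm.
Transfer each piece to the centroidal x-axis using Ī + A·d² with d = y − 153.26:
  bottom plate: d = -140.26 mm → contributes +128 244 792 mm⁴
  web plate: d = 7.7373 mm → contributes +16 564 136 mm⁴
  top plate: d = 155.74 mm → contributes +139 055 655 mm⁴
Total I = 283 864 583 mm⁴.
Extreme fibre distance c = 168.74 mm; S = I/c = 1 682 287 mm³.

S_x ≈ 1.68 × 10⁶ mm³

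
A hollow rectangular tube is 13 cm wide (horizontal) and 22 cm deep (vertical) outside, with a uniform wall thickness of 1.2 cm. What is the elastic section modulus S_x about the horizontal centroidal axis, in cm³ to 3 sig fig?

S_x ≈ 444 cm³

Split into non-overlapping primitives; take the origin at the lower-left of the bounding box.
Outer rectangle: 13 × 22, A = 286 cm², y = 11 cm, Ī = 11 535 cm⁴.
Inner void (subtracted): 10.6 × 19.6, A = 207.76 cm², y = 11 cm, Ī = 6651.1 cm⁴.
By symmetry the centroid is at mid-height, ȳ = 11 cm.
All pieces are centred on the horizontal centroidal axis, so I = ΣĪ (holes subtracted) = 4884.2 cm⁴.
Extreme fibre distance c = 11 cm; S = I/c = 444.02 cm³.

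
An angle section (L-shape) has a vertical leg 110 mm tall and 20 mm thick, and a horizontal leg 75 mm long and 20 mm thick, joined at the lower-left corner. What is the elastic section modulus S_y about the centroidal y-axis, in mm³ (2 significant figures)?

S_y ≈ 2.6 × 10⁴ mm³

Split into non-overlapping primitives; take the origin at the lower-left of the bounding box.
Vertical leg: 20 × 110, A = 2 200 mm², x = 10 mm, Ī = 73 333 mm⁴.
Horizontal leg (remainder): 55 × 20, A = 1 100 mm², x = 47.5 mm, Ī = 277 292 mm⁴.
Centroid: x̄ = ΣA·x / ΣA = 22.5 mm.
Transfer each piece to the centroidal y-axis using Ī + A·d² with d = x − 22.5:
  vertical leg: d = -12.5 mm → contributes +417 083 mm⁴
  horizontal leg (remainder): d = 25 mm → contributes +964 792 mm⁴
Total I = 1 381 875 mm⁴.
Extreme fibre distance c = 52.5 mm; S = I/c = 26 321 mm³.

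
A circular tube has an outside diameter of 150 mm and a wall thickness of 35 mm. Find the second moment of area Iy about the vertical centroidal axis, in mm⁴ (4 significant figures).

Split into non-overlapping primitives; take the origin at the lower-left of the bounding box.
Outer circle: ⌀150, A = 17671.5 mm², x = 75 mm, Ī = 24 850 489 mm⁴.
Bore (subtracted): ⌀80, A = 5026.55 mm², x = 75 mm, Ī = 2 010 619 mm⁴.
By symmetry the centroid is at mid-width, x̄ = 75 mm.
All pieces are centred on the vertical centroidal axis, so I = ΣĪ (holes subtracted) = 22 839 869 mm⁴.

Iy ≈ 2.284 × 10⁷ mm⁴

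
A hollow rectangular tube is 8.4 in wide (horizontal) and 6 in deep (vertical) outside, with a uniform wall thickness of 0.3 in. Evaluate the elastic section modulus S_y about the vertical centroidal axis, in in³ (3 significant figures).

S_y ≈ 19.7 in³

Break the section into simple shapes (no overlaps), measuring from the bottom-left corner of the bounding box.
Outer rectangle: 8.4 × 6, A = 50.4 in², x = 4.2 in, Ī = 296.35 in⁴.
Inner void (subtracted): 7.8 × 5.4, A = 42.12 in², x = 4.2 in, Ī = 213.55 in⁴.
By symmetry the centroid is at mid-width, x̄ = 4.2 in.
All pieces are centred on the vertical centroidal axis, so I = ΣĪ (holes subtracted) = 82.804 in⁴.
Extreme fibre distance c = 4.2 in; S = I/c = 19.715 in³.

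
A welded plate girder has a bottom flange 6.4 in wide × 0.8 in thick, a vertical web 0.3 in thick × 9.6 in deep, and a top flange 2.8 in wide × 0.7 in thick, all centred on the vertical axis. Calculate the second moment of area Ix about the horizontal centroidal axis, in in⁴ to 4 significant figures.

Ix ≈ 185.5 in⁴

Decompose the section into non-overlapping parts with the origin at the bottom-left of its bounding rectangle.
Bottom plate: 6.4 × 0.8, A = 5.12 in², y = 0.4 in, Ī = 0.273067 in⁴.
Web plate: 0.3 × 9.6, A = 2.88 in², y = 5.6 in, Ī = 22.1184 in⁴.
Top plate: 2.8 × 0.7, A = 1.96 in², y = 10.75 in, Ī = 0.0800333 in⁴.
Centroid: ȳ = ΣA·y / ΣA = 3.94036 in.
Transfer each piece to the horizontal centroidal axis using Ī + A·d² with d = y − 3.94036:
  bottom plate: d = -3.54036 in → contributes +64.448 in⁴
  web plate: d = 1.65964 in → contributes +30.0511 in⁴
  top plate: d = 6.80964 in → contributes +90.9675 in⁴
Total I = 185.467 in⁴.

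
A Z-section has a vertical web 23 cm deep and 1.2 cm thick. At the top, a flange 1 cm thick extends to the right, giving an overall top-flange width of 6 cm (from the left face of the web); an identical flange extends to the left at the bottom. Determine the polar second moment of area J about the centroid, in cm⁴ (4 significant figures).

J ≈ 2487 cm⁴

Treat the section as a set of non-overlapping primitives; coordinates are from the bounding-box lower-left.
Web: 1.2 × 23, A = 27.6 cm², y = 11.5 cm, Ī = 1216.7 cm⁴.
Top flange (beyond web): 4.8 × 1, A = 4.8 cm², y = 22.5 cm, Ī = 0.4 cm⁴.
Bottom flange (beyond web): 4.8 × 1, A = 4.8 cm², y = 0.5 cm, Ī = 0.4 cm⁴.
Centroid: ȳ = ΣA·y / ΣA = 11.5 cm.
Transfer each piece to the centroidal x-axis using Ī + A·d² with d = y − 11.5:
  web: d = 0 cm → contributes +1216.7 cm⁴
  top flange (beyond web): d = 11 cm → contributes +581.2 cm⁴
  bottom flange (beyond web): d = -11 cm → contributes +581.2 cm⁴
Total I = 2379.1 cm⁴.
For the y-axis: x̄ = 5.4 cm.
Repeating about the centroidal y-axis gives I_y = 108.144 cm⁴.
Polar second moment: J = I_x + I_y = 2487.24 cm⁴.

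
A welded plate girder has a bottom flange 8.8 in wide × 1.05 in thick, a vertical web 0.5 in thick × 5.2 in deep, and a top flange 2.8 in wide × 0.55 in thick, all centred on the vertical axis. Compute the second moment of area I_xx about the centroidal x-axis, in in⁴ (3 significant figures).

I_xx ≈ 65.0 in⁴

Treat the section as a set of non-overlapping primitives; coordinates are from the bounding-box lower-left.
Bottom plate: 8.8 × 1.05, A = 9.24 in², y = 0.525 in, Ī = 0.84893 in⁴.
Web plate: 0.5 × 5.2, A = 2.6 in², y = 3.65 in, Ī = 5.8587 in⁴.
Top plate: 2.8 × 0.55, A = 1.54 in², y = 6.525 in, Ī = 0.038821 in⁴.
Centroid: ȳ = ΣA·y / ΣA = 1.8228 in.
Transfer each piece to the centroidal x-axis using Ī + A·d² with d = y − 1.8228:
  bottom plate: d = -1.2978 in → contributes +16.412 in⁴
  web plate: d = 1.8272 in → contributes +14.539 in⁴
  top plate: d = 4.7022 in → contributes +34.089 in⁴
Total I = 65.04 in⁴.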